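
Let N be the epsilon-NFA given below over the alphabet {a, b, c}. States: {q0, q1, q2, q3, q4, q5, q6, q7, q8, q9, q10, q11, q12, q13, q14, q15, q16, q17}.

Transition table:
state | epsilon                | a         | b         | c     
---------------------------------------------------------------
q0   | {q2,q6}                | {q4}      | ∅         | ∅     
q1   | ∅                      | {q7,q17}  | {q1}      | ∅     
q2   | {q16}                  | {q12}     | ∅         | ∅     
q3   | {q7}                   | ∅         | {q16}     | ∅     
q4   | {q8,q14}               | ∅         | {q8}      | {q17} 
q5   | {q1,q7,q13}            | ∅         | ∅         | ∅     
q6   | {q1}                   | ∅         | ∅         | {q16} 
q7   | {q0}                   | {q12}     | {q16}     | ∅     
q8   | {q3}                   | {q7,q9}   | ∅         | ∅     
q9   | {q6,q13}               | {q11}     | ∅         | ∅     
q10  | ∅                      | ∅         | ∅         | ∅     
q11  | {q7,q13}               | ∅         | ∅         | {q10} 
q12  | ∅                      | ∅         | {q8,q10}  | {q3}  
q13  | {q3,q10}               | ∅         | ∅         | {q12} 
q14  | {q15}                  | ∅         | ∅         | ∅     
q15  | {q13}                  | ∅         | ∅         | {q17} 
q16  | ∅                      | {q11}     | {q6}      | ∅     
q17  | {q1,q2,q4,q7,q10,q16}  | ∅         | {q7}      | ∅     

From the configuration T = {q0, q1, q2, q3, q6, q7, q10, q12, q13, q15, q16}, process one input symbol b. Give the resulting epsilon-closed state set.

q1 on b → {q1}.
q3 on b → {q16}.
q7 on b → {q16}.
q12 on b → {q8, q10}.
q16 on b → {q6}.
No b-transition from q0, q2, q6, q10, q13, q15.
Union after reading b: {q1, q6, q8, q10, q16}.
Now take the epsilon-closure:
From q8 via epsilon: add q3.
From q3 via epsilon: add q7.
From q7 via epsilon: add q0.
From q0 via epsilon: add q2.
No new states can be added; the closed set is {q0, q1, q2, q3, q6, q7, q8, q10, q16}.

{q0, q1, q2, q3, q6, q7, q8, q10, q16}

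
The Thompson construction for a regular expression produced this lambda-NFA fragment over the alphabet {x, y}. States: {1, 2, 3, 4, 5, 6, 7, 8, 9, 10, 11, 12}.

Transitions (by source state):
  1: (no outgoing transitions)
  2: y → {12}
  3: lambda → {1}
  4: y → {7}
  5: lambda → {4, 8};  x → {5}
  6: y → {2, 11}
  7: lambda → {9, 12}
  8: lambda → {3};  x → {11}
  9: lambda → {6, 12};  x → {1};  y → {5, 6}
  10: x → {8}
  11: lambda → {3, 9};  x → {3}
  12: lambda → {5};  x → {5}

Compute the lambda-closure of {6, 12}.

{1, 3, 4, 5, 6, 8, 12}

Start with {6, 12}.
From 12 via lambda: add 5.
From 5 via lambda: add 4, 8.
From 8 via lambda: add 3.
From 3 via lambda: add 1.
No new states can be added; the closed set is {1, 3, 4, 5, 6, 8, 12}.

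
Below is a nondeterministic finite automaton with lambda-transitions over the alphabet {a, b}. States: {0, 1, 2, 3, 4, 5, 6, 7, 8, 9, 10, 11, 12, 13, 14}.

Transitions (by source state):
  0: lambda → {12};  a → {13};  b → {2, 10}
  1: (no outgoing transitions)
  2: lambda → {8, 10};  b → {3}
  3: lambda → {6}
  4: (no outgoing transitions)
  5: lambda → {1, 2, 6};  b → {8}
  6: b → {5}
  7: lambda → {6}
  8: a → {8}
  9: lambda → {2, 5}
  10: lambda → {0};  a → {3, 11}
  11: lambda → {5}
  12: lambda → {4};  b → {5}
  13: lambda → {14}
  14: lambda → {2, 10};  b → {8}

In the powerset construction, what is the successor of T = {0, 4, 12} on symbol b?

0 on b → {2, 10}.
12 on b → {5}.
No b-transition from 4.
Union after reading b: {2, 5, 10}.
Now take the lambda-closure:
From 2 via lambda: add 8.
From 5 via lambda: add 1, 6.
From 10 via lambda: add 0.
From 0 via lambda: add 12.
From 12 via lambda: add 4.
No new states can be added; the closed set is {0, 1, 2, 4, 5, 6, 8, 10, 12}.

{0, 1, 2, 4, 5, 6, 8, 10, 12}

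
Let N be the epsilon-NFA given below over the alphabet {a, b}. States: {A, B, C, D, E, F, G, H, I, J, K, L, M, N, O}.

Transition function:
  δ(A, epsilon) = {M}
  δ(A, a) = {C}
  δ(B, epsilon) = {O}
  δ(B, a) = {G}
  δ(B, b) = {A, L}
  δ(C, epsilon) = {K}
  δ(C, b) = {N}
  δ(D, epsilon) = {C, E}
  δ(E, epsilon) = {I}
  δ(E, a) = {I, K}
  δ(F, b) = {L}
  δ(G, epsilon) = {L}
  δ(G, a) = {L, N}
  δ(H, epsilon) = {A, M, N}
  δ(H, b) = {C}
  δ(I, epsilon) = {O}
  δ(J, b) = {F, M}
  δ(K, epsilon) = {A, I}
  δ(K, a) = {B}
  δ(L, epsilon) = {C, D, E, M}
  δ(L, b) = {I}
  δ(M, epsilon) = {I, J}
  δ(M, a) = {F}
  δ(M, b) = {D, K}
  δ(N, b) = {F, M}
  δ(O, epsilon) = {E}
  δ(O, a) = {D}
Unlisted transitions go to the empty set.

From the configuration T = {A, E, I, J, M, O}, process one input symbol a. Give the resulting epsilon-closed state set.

{A, C, D, E, F, I, J, K, M, O}

A on a → {C}.
E on a → {I, K}.
M on a → {F}.
O on a → {D}.
No a-transition from I, J.
Union after reading a: {C, D, F, I, K}.
Now take the epsilon-closure:
From D via epsilon: add E.
From I via epsilon: add O.
From K via epsilon: add A.
From A via epsilon: add M.
From M via epsilon: add J.
No new states can be added; the closed set is {A, C, D, E, F, I, J, K, M, O}.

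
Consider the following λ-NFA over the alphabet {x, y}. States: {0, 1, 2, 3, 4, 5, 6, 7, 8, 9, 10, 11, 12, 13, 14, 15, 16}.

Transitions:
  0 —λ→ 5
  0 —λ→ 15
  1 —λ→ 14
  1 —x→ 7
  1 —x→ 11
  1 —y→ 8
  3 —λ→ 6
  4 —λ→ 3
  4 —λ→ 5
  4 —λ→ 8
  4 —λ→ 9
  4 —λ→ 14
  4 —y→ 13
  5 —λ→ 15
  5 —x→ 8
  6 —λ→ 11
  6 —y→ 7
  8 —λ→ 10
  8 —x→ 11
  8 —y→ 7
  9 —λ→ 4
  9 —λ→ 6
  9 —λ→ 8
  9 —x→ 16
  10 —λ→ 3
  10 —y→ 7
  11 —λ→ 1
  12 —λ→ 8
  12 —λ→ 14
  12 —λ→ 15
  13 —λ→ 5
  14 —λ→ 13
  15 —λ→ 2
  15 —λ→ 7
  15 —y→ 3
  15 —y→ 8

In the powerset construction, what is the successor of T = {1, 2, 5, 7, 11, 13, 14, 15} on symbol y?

{1, 2, 3, 5, 6, 7, 8, 10, 11, 13, 14, 15}

1 on y → {8}.
15 on y → {3, 8}.
No y-transition from 2, 5, 7, 11, 13, 14.
Union after reading y: {3, 8}.
Now take the λ-closure:
From 3 via λ: add 6.
From 8 via λ: add 10.
From 6 via λ: add 11.
From 11 via λ: add 1.
From 1 via λ: add 14.
From 14 via λ: add 13.
From 13 via λ: add 5.
From 5 via λ: add 15.
From 15 via λ: add 2, 7.
No new states can be added; the closed set is {1, 2, 3, 5, 6, 7, 8, 10, 11, 13, 14, 15}.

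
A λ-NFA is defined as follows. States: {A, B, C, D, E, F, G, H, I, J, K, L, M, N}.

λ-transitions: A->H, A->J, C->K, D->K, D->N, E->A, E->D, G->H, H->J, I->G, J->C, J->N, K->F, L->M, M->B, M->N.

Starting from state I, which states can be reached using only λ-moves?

Start with {I}.
From I via λ: add G.
From G via λ: add H.
From H via λ: add J.
From J via λ: add C, N.
From C via λ: add K.
From K via λ: add F.
No new states can be added; the closed set is {C, F, G, H, I, J, K, N}.

{C, F, G, H, I, J, K, N}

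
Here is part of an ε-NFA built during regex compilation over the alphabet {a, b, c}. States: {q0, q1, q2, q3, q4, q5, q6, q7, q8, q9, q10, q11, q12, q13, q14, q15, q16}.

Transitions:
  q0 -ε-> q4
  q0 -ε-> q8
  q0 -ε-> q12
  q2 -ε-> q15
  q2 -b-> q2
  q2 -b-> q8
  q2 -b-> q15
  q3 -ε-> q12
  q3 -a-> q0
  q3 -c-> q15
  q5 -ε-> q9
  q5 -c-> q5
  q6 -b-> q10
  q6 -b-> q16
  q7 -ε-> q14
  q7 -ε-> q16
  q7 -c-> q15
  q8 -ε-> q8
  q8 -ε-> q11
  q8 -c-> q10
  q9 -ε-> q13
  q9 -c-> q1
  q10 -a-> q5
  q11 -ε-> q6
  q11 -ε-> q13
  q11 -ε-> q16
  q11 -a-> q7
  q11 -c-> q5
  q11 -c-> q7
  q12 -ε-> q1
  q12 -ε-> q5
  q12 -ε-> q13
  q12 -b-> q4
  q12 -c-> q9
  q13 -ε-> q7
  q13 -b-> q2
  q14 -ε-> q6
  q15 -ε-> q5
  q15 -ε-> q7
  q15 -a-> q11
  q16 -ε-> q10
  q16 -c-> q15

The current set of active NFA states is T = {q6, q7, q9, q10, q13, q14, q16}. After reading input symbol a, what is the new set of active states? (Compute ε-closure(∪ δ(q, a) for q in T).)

{q5, q6, q7, q9, q10, q13, q14, q16}

q10 on a → {q5}.
No a-transition from q6, q7, q9, q13, q14, q16.
Union after reading a: {q5}.
Now take the ε-closure:
From q5 via ε: add q9.
From q9 via ε: add q13.
From q13 via ε: add q7.
From q7 via ε: add q14, q16.
From q14 via ε: add q6.
From q16 via ε: add q10.
No new states can be added; the closed set is {q5, q6, q7, q9, q10, q13, q14, q16}.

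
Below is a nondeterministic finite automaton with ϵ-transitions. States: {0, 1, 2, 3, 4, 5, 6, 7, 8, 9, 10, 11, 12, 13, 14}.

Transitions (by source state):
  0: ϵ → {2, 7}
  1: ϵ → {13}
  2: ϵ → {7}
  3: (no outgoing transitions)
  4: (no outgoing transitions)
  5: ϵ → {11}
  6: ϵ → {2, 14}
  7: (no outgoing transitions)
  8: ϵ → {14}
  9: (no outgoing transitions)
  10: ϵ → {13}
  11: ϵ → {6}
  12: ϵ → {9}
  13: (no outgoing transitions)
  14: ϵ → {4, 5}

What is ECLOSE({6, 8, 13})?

Start with {6, 8, 13}.
From 6 via ϵ: add 2, 14.
From 2 via ϵ: add 7.
From 14 via ϵ: add 4, 5.
From 5 via ϵ: add 11.
No new states can be added; the closed set is {2, 4, 5, 6, 7, 8, 11, 13, 14}.

{2, 4, 5, 6, 7, 8, 11, 13, 14}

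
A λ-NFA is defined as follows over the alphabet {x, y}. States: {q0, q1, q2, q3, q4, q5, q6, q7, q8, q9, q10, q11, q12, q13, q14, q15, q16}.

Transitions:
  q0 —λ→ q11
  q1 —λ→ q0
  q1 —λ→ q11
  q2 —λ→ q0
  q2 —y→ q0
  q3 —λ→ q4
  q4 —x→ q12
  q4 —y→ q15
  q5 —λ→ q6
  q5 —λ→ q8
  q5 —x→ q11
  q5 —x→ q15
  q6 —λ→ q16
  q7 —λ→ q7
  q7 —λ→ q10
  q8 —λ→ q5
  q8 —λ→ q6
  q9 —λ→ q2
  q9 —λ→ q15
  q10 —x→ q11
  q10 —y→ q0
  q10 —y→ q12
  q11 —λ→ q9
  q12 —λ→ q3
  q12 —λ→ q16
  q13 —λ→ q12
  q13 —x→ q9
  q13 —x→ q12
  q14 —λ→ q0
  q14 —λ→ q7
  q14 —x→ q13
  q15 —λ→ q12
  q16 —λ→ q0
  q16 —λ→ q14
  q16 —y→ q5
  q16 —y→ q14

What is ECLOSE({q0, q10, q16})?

Start with {q0, q10, q16}.
From q0 via λ: add q11.
From q16 via λ: add q14.
From q11 via λ: add q9.
From q14 via λ: add q7.
From q9 via λ: add q2, q15.
From q15 via λ: add q12.
From q12 via λ: add q3.
From q3 via λ: add q4.
No new states can be added; the closed set is {q0, q2, q3, q4, q7, q9, q10, q11, q12, q14, q15, q16}.

{q0, q2, q3, q4, q7, q9, q10, q11, q12, q14, q15, q16}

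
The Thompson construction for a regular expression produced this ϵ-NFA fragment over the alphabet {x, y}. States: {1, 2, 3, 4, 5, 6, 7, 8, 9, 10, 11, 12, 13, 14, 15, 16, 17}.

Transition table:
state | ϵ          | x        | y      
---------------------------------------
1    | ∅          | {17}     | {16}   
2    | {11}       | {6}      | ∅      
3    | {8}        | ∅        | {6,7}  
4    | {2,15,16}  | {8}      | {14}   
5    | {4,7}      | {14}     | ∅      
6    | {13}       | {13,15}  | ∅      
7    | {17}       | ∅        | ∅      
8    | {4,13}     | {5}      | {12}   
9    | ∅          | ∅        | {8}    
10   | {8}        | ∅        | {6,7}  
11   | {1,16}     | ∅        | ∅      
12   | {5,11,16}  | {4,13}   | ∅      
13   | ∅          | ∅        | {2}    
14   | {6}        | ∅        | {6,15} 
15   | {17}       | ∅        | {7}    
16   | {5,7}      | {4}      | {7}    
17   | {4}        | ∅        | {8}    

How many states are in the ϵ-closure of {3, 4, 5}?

12

Start with {3, 4, 5}.
From 3 via ϵ: add 8.
From 4 via ϵ: add 2, 15, 16.
From 5 via ϵ: add 7.
From 2 via ϵ: add 11.
From 7 via ϵ: add 17.
From 8 via ϵ: add 13.
From 11 via ϵ: add 1.
ϵ-closure = {1, 2, 3, 4, 5, 7, 8, 11, 13, 15, 16, 17}, which has 12 states.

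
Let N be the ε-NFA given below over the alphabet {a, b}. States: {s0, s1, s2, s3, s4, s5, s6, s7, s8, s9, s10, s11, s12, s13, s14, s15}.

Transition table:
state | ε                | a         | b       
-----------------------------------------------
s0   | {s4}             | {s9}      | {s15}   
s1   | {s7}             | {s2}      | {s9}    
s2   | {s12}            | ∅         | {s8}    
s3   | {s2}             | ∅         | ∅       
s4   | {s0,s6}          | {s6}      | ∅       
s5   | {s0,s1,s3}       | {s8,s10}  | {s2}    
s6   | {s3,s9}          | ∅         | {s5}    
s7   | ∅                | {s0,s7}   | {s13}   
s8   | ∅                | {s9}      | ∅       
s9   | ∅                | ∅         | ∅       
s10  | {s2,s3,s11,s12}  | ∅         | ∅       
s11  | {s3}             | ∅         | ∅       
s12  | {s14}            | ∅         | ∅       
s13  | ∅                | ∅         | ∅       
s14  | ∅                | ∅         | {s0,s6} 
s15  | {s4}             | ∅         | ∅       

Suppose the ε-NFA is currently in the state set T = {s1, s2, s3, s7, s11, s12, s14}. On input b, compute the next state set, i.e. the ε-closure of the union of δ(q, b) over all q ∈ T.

s1 on b → {s9}.
s2 on b → {s8}.
s7 on b → {s13}.
s14 on b → {s0, s6}.
No b-transition from s3, s11, s12.
Union after reading b: {s0, s6, s8, s9, s13}.
Now take the ε-closure:
From s0 via ε: add s4.
From s6 via ε: add s3.
From s3 via ε: add s2.
From s2 via ε: add s12.
From s12 via ε: add s14.
No new states can be added; the closed set is {s0, s2, s3, s4, s6, s8, s9, s12, s13, s14}.

{s0, s2, s3, s4, s6, s8, s9, s12, s13, s14}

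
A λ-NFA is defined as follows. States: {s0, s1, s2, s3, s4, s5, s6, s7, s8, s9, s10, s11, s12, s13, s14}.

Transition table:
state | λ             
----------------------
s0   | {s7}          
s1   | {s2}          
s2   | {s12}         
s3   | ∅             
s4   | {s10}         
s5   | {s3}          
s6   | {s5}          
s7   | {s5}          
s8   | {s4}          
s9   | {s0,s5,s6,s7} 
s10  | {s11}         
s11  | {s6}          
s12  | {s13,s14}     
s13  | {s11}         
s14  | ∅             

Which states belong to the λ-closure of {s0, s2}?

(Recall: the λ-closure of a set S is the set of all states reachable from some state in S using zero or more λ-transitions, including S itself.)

{s0, s2, s3, s5, s6, s7, s11, s12, s13, s14}

Start with {s0, s2}.
From s0 via λ: add s7.
From s2 via λ: add s12.
From s7 via λ: add s5.
From s12 via λ: add s13, s14.
From s5 via λ: add s3.
From s13 via λ: add s11.
From s11 via λ: add s6.
No new states can be added; the closed set is {s0, s2, s3, s5, s6, s7, s11, s12, s13, s14}.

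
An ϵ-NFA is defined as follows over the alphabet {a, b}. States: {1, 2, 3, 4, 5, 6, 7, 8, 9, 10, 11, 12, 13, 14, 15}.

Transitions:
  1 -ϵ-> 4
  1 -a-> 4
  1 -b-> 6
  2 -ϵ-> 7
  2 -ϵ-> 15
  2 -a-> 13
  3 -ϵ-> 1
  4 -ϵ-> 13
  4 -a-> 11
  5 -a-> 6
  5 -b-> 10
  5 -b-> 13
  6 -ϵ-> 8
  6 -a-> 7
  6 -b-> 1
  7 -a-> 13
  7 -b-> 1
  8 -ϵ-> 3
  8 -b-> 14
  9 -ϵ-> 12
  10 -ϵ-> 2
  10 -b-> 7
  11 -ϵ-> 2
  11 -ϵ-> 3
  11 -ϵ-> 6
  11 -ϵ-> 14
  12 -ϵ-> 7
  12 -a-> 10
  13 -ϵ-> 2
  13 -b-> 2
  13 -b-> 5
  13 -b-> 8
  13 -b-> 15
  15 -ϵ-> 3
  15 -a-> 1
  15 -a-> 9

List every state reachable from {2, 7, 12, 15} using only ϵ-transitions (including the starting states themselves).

Start with {2, 7, 12, 15}.
From 15 via ϵ: add 3.
From 3 via ϵ: add 1.
From 1 via ϵ: add 4.
From 4 via ϵ: add 13.
No new states can be added; the closed set is {1, 2, 3, 4, 7, 12, 13, 15}.

{1, 2, 3, 4, 7, 12, 13, 15}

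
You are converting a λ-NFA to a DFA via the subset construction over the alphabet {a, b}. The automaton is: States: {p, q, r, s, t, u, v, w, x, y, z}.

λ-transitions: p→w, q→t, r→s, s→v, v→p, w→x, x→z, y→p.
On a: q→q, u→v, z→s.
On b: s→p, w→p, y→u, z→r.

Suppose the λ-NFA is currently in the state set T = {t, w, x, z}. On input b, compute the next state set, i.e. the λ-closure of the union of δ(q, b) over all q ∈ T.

{p, r, s, v, w, x, z}

w on b → {p}.
z on b → {r}.
No b-transition from t, x.
Union after reading b: {p, r}.
Now take the λ-closure:
From p via λ: add w.
From r via λ: add s.
From s via λ: add v.
From w via λ: add x.
From x via λ: add z.
No new states can be added; the closed set is {p, r, s, v, w, x, z}.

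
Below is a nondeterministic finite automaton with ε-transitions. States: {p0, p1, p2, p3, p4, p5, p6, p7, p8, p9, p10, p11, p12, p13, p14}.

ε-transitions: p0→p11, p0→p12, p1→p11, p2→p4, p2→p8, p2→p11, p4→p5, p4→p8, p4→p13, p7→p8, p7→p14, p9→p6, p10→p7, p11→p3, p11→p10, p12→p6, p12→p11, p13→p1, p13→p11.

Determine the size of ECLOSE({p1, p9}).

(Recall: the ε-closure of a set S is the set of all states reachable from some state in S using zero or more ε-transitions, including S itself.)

Start with {p1, p9}.
From p1 via ε: add p11.
From p9 via ε: add p6.
From p11 via ε: add p3, p10.
From p10 via ε: add p7.
From p7 via ε: add p8, p14.
ε-closure = {p1, p3, p6, p7, p8, p9, p10, p11, p14}, which has 9 states.

9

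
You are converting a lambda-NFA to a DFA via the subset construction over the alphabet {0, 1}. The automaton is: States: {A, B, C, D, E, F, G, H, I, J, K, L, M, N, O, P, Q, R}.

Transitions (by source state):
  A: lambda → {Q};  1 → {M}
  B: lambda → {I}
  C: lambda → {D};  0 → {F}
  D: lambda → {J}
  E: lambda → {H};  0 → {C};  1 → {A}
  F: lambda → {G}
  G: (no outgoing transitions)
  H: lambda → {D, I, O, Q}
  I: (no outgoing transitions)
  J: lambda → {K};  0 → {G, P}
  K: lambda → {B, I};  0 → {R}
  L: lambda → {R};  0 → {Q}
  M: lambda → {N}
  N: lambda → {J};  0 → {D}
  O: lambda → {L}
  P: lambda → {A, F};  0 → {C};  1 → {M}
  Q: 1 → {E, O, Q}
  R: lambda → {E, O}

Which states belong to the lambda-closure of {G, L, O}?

{B, D, E, G, H, I, J, K, L, O, Q, R}

Start with {G, L, O}.
From L via lambda: add R.
From R via lambda: add E.
From E via lambda: add H.
From H via lambda: add D, I, Q.
From D via lambda: add J.
From J via lambda: add K.
From K via lambda: add B.
No new states can be added; the closed set is {B, D, E, G, H, I, J, K, L, O, Q, R}.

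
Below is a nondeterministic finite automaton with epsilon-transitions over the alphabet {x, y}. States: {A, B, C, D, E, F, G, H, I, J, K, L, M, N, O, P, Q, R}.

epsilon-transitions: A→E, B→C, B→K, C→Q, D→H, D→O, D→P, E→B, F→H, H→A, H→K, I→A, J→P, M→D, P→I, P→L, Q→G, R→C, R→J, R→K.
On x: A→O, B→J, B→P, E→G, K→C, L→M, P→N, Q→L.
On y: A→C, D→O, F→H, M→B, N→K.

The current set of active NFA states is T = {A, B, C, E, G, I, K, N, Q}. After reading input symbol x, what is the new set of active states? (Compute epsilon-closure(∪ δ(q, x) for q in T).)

{A, B, C, E, G, I, J, K, L, O, P, Q}

A on x → {O}.
B on x → {J, P}.
E on x → {G}.
K on x → {C}.
Q on x → {L}.
No x-transition from C, G, I, N.
Union after reading x: {C, G, J, L, O, P}.
Now take the epsilon-closure:
From C via epsilon: add Q.
From P via epsilon: add I.
From I via epsilon: add A.
From A via epsilon: add E.
From E via epsilon: add B.
From B via epsilon: add K.
No new states can be added; the closed set is {A, B, C, E, G, I, J, K, L, O, P, Q}.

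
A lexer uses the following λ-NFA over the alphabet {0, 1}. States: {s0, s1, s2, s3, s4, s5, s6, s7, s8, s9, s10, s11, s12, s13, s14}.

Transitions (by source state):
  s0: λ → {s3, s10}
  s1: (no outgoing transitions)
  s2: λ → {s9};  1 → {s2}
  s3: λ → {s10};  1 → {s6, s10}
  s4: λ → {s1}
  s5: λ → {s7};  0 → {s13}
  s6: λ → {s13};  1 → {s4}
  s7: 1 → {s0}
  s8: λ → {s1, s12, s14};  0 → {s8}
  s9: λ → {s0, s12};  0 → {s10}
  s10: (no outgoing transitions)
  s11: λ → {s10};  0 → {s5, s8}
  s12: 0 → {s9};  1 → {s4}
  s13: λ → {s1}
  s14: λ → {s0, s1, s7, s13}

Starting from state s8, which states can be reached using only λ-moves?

Start with {s8}.
From s8 via λ: add s1, s12, s14.
From s14 via λ: add s0, s7, s13.
From s0 via λ: add s3, s10.
No new states can be added; the closed set is {s0, s1, s3, s7, s8, s10, s12, s13, s14}.

{s0, s1, s3, s7, s8, s10, s12, s13, s14}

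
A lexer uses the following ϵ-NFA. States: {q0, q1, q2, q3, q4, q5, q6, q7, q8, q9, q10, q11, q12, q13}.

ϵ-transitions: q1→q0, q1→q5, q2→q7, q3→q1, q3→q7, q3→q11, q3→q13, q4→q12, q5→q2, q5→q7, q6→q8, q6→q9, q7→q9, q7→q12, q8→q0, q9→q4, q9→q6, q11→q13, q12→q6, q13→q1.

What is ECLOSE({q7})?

Start with {q7}.
From q7 via ϵ: add q9, q12.
From q9 via ϵ: add q4, q6.
From q6 via ϵ: add q8.
From q8 via ϵ: add q0.
No new states can be added; the closed set is {q0, q4, q6, q7, q8, q9, q12}.

{q0, q4, q6, q7, q8, q9, q12}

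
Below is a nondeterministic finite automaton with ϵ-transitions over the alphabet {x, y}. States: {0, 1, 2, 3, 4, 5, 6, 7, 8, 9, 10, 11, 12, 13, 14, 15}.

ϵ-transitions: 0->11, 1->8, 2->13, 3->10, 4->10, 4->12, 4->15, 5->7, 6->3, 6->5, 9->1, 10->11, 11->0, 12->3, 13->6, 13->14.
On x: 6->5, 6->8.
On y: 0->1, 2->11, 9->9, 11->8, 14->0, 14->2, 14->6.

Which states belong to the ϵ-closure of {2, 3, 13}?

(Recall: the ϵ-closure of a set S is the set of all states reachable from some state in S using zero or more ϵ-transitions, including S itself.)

{0, 2, 3, 5, 6, 7, 10, 11, 13, 14}

Start with {2, 3, 13}.
From 3 via ϵ: add 10.
From 13 via ϵ: add 6, 14.
From 6 via ϵ: add 5.
From 10 via ϵ: add 11.
From 5 via ϵ: add 7.
From 11 via ϵ: add 0.
No new states can be added; the closed set is {0, 2, 3, 5, 6, 7, 10, 11, 13, 14}.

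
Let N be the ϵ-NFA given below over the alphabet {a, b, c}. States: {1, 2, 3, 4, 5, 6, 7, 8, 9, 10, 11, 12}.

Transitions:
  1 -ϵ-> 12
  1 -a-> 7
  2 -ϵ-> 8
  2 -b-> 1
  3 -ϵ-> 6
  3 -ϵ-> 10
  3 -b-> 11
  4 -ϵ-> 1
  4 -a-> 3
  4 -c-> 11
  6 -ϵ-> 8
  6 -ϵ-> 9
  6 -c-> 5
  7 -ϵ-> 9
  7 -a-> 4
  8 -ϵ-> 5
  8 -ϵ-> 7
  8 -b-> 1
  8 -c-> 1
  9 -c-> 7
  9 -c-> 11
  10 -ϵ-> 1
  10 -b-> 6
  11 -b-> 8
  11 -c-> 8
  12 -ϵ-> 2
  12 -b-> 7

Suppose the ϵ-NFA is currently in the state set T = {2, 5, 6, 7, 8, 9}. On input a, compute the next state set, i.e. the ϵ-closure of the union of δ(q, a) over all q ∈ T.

7 on a → {4}.
No a-transition from 2, 5, 6, 8, 9.
Union after reading a: {4}.
Now take the ϵ-closure:
From 4 via ϵ: add 1.
From 1 via ϵ: add 12.
From 12 via ϵ: add 2.
From 2 via ϵ: add 8.
From 8 via ϵ: add 5, 7.
From 7 via ϵ: add 9.
No new states can be added; the closed set is {1, 2, 4, 5, 7, 8, 9, 12}.

{1, 2, 4, 5, 7, 8, 9, 12}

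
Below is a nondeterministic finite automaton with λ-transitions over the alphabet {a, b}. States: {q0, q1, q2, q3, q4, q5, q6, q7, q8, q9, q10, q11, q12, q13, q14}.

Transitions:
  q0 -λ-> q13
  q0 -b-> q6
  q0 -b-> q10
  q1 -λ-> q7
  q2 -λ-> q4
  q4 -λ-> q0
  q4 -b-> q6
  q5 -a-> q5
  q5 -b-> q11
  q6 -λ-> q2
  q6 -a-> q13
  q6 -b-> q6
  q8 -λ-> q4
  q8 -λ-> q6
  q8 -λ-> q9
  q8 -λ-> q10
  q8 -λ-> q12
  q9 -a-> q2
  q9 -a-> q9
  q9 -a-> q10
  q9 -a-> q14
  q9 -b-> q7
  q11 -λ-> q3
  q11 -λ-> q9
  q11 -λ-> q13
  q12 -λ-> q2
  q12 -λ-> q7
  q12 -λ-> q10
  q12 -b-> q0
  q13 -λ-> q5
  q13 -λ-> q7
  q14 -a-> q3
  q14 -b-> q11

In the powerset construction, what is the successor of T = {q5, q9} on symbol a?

{q0, q2, q4, q5, q7, q9, q10, q13, q14}

q5 on a → {q5}.
q9 on a → {q2, q9, q10, q14}.
Union after reading a: {q2, q5, q9, q10, q14}.
Now take the λ-closure:
From q2 via λ: add q4.
From q4 via λ: add q0.
From q0 via λ: add q13.
From q13 via λ: add q7.
No new states can be added; the closed set is {q0, q2, q4, q5, q7, q9, q10, q13, q14}.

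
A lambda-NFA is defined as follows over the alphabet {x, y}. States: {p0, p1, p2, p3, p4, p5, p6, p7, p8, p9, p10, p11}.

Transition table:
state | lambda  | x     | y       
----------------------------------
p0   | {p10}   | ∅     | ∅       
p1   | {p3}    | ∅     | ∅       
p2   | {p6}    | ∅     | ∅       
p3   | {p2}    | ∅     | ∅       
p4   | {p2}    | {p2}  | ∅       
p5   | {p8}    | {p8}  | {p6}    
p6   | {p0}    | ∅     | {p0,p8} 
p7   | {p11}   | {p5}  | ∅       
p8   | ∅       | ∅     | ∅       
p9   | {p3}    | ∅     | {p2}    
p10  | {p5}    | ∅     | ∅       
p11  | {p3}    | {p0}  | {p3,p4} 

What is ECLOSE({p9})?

{p0, p2, p3, p5, p6, p8, p9, p10}

Start with {p9}.
From p9 via lambda: add p3.
From p3 via lambda: add p2.
From p2 via lambda: add p6.
From p6 via lambda: add p0.
From p0 via lambda: add p10.
From p10 via lambda: add p5.
From p5 via lambda: add p8.
No new states can be added; the closed set is {p0, p2, p3, p5, p6, p8, p9, p10}.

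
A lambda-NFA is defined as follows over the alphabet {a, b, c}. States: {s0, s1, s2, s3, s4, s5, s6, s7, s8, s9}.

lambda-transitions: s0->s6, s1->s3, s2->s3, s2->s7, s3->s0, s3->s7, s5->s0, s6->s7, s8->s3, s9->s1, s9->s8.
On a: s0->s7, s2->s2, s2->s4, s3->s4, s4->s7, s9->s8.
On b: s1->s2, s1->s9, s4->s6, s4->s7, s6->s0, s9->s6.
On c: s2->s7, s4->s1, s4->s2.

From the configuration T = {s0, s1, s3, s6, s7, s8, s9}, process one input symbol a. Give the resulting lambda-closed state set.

{s0, s3, s4, s6, s7, s8}

s0 on a → {s7}.
s3 on a → {s4}.
s9 on a → {s8}.
No a-transition from s1, s6, s7, s8.
Union after reading a: {s4, s7, s8}.
Now take the lambda-closure:
From s8 via lambda: add s3.
From s3 via lambda: add s0.
From s0 via lambda: add s6.
No new states can be added; the closed set is {s0, s3, s4, s6, s7, s8}.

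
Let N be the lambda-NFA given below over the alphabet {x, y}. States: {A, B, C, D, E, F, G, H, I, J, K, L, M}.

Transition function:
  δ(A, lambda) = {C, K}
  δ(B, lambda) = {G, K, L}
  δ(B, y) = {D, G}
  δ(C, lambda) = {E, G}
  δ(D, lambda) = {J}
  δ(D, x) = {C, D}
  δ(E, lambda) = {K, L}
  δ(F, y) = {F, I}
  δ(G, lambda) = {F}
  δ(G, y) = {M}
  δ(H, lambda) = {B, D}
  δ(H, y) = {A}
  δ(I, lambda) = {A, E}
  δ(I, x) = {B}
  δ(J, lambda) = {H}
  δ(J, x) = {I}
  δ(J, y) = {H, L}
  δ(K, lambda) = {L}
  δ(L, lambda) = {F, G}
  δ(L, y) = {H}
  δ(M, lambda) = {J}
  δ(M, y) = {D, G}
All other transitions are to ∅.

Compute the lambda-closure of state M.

{B, D, F, G, H, J, K, L, M}

Start with {M}.
From M via lambda: add J.
From J via lambda: add H.
From H via lambda: add B, D.
From B via lambda: add G, K, L.
From G via lambda: add F.
No new states can be added; the closed set is {B, D, F, G, H, J, K, L, M}.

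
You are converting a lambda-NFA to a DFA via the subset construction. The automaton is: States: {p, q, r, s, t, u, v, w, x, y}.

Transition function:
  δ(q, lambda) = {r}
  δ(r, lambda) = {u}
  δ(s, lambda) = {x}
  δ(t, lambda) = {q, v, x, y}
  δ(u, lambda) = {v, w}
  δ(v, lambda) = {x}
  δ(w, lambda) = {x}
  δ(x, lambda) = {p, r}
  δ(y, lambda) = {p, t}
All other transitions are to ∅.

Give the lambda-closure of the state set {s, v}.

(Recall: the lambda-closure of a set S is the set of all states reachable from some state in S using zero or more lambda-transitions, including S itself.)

Start with {s, v}.
From s via lambda: add x.
From x via lambda: add p, r.
From r via lambda: add u.
From u via lambda: add w.
No new states can be added; the closed set is {p, r, s, u, v, w, x}.

{p, r, s, u, v, w, x}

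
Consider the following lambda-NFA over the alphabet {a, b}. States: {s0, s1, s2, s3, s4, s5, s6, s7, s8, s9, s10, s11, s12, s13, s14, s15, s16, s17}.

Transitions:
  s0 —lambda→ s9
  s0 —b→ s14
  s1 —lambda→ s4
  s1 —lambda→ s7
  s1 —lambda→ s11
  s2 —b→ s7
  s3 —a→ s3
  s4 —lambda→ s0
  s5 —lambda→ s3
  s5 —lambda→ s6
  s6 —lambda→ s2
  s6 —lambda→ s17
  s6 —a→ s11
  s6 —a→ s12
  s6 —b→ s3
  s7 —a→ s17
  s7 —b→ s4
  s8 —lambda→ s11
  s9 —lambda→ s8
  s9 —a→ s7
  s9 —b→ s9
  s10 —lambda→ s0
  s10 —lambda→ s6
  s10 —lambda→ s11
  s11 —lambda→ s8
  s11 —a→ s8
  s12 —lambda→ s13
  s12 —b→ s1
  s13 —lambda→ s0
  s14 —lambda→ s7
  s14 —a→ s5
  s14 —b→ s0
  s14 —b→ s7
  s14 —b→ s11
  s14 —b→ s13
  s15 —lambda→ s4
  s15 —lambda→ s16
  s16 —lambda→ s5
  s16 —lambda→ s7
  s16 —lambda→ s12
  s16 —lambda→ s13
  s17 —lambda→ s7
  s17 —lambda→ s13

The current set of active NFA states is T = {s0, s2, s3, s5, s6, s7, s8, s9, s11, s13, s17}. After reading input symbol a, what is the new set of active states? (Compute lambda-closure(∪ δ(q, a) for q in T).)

{s0, s3, s7, s8, s9, s11, s12, s13, s17}

s3 on a → {s3}.
s6 on a → {s11, s12}.
s7 on a → {s17}.
s9 on a → {s7}.
s11 on a → {s8}.
No a-transition from s0, s2, s5, s8, s13, s17.
Union after reading a: {s3, s7, s8, s11, s12, s17}.
Now take the lambda-closure:
From s12 via lambda: add s13.
From s13 via lambda: add s0.
From s0 via lambda: add s9.
No new states can be added; the closed set is {s0, s3, s7, s8, s9, s11, s12, s13, s17}.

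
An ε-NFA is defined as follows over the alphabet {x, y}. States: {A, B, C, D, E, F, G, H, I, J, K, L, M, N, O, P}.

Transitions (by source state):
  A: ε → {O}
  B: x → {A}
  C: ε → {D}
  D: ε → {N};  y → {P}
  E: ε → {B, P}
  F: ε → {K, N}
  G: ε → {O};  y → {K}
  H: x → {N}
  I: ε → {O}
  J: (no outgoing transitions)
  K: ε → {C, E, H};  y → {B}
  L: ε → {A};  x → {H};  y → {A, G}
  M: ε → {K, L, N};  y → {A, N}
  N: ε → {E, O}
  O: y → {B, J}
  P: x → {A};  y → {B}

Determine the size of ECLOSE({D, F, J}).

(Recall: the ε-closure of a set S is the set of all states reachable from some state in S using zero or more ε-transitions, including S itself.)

Start with {D, F, J}.
From D via ε: add N.
From F via ε: add K.
From K via ε: add C, E, H.
From N via ε: add O.
From E via ε: add B, P.
ε-closure = {B, C, D, E, F, H, J, K, N, O, P}, which has 11 states.

11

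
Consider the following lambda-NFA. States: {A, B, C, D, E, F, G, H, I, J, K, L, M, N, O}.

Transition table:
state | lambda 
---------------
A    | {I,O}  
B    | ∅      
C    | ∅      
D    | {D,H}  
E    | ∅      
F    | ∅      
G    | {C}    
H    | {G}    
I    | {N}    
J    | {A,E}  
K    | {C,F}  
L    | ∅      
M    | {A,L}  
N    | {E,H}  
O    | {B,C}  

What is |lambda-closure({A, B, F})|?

10

Start with {A, B, F}.
From A via lambda: add I, O.
From I via lambda: add N.
From O via lambda: add C.
From N via lambda: add E, H.
From H via lambda: add G.
lambda-closure = {A, B, C, E, F, G, H, I, N, O}, which has 10 states.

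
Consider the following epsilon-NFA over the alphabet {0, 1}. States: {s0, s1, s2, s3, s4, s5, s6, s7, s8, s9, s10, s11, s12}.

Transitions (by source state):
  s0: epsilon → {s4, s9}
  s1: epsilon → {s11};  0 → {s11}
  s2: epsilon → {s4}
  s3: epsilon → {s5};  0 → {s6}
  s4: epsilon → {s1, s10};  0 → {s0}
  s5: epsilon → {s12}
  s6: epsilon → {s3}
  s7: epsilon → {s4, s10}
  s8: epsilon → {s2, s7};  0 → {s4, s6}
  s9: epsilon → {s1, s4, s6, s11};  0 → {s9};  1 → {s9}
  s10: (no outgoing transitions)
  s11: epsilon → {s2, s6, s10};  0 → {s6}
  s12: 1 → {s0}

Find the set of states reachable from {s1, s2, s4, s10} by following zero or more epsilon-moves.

{s1, s2, s3, s4, s5, s6, s10, s11, s12}

Start with {s1, s2, s4, s10}.
From s1 via epsilon: add s11.
From s11 via epsilon: add s6.
From s6 via epsilon: add s3.
From s3 via epsilon: add s5.
From s5 via epsilon: add s12.
No new states can be added; the closed set is {s1, s2, s3, s4, s5, s6, s10, s11, s12}.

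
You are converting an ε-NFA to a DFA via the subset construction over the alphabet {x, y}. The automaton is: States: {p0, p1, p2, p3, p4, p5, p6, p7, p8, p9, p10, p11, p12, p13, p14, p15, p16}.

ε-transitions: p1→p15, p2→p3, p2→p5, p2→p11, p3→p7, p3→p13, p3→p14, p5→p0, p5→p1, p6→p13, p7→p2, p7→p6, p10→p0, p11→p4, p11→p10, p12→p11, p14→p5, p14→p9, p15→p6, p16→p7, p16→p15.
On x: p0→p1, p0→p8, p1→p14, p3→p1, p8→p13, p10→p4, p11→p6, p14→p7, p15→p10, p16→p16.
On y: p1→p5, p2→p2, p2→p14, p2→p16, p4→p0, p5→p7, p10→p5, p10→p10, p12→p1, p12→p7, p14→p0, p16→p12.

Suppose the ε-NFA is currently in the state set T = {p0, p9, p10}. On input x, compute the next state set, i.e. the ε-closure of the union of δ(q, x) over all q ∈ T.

{p1, p4, p6, p8, p13, p15}

p0 on x → {p1, p8}.
p10 on x → {p4}.
No x-transition from p9.
Union after reading x: {p1, p4, p8}.
Now take the ε-closure:
From p1 via ε: add p15.
From p15 via ε: add p6.
From p6 via ε: add p13.
No new states can be added; the closed set is {p1, p4, p6, p8, p13, p15}.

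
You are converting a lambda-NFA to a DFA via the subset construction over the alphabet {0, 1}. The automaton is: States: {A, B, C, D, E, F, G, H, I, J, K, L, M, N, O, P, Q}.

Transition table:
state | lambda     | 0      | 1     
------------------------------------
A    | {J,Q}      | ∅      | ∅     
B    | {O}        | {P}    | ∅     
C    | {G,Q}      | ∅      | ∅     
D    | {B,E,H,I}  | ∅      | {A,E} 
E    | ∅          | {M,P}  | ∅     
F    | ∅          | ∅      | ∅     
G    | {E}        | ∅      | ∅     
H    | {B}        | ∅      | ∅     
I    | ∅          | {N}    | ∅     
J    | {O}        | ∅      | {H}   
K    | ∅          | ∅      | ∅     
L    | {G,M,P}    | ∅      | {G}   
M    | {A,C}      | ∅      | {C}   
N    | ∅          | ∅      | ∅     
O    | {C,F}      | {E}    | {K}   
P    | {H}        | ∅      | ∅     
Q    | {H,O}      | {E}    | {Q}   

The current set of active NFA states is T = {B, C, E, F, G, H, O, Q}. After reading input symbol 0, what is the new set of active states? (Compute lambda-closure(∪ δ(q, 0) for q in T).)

{A, B, C, E, F, G, H, J, M, O, P, Q}

B on 0 → {P}.
E on 0 → {M, P}.
O on 0 → {E}.
Q on 0 → {E}.
No 0-transition from C, F, G, H.
Union after reading 0: {E, M, P}.
Now take the lambda-closure:
From M via lambda: add A, C.
From P via lambda: add H.
From A via lambda: add J, Q.
From C via lambda: add G.
From H via lambda: add B.
From B via lambda: add O.
From O via lambda: add F.
No new states can be added; the closed set is {A, B, C, E, F, G, H, J, M, O, P, Q}.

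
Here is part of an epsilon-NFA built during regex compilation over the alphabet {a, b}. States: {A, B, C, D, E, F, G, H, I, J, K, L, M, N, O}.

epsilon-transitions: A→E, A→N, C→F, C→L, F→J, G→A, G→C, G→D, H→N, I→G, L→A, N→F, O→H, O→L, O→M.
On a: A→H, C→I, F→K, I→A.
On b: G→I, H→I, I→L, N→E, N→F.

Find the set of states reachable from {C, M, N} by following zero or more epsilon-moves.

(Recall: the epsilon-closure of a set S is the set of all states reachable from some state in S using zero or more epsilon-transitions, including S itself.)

Start with {C, M, N}.
From C via epsilon: add F, L.
From F via epsilon: add J.
From L via epsilon: add A.
From A via epsilon: add E.
No new states can be added; the closed set is {A, C, E, F, J, L, M, N}.

{A, C, E, F, J, L, M, N}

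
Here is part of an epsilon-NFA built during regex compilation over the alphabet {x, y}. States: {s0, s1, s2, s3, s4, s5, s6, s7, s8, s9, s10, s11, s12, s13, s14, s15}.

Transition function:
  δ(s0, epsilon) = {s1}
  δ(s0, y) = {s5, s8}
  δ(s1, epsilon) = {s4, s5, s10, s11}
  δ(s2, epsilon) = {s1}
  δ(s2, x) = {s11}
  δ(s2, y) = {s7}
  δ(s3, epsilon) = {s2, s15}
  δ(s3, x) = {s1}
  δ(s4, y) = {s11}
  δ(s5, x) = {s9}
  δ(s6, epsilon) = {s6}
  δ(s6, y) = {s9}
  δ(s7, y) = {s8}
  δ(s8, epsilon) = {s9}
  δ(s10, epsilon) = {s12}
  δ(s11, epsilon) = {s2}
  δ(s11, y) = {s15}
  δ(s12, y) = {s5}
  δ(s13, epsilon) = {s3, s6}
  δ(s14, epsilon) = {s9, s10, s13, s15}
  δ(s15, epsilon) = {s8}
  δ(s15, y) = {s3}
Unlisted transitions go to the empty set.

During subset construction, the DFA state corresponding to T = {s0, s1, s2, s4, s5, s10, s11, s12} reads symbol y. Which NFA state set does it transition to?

s0 on y → {s5, s8}.
s2 on y → {s7}.
s4 on y → {s11}.
s11 on y → {s15}.
s12 on y → {s5}.
No y-transition from s1, s5, s10.
Union after reading y: {s5, s7, s8, s11, s15}.
Now take the epsilon-closure:
From s8 via epsilon: add s9.
From s11 via epsilon: add s2.
From s2 via epsilon: add s1.
From s1 via epsilon: add s4, s10.
From s10 via epsilon: add s12.
No new states can be added; the closed set is {s1, s2, s4, s5, s7, s8, s9, s10, s11, s12, s15}.

{s1, s2, s4, s5, s7, s8, s9, s10, s11, s12, s15}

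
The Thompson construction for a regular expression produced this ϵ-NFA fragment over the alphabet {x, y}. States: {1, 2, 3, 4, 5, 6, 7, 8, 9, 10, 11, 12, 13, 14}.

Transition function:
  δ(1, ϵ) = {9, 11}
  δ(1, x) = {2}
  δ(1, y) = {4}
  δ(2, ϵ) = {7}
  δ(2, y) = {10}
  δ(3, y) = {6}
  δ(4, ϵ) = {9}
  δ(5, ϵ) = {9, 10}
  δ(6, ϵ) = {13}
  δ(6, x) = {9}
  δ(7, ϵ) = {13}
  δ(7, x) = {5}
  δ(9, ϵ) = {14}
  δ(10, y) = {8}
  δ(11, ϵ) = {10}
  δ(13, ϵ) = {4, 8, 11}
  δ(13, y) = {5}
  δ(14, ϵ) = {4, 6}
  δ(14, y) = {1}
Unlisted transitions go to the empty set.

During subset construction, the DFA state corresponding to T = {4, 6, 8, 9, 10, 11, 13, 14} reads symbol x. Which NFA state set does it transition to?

{4, 6, 8, 9, 10, 11, 13, 14}

6 on x → {9}.
No x-transition from 4, 8, 9, 10, 11, 13, 14.
Union after reading x: {9}.
Now take the ϵ-closure:
From 9 via ϵ: add 14.
From 14 via ϵ: add 4, 6.
From 6 via ϵ: add 13.
From 13 via ϵ: add 8, 11.
From 11 via ϵ: add 10.
No new states can be added; the closed set is {4, 6, 8, 9, 10, 11, 13, 14}.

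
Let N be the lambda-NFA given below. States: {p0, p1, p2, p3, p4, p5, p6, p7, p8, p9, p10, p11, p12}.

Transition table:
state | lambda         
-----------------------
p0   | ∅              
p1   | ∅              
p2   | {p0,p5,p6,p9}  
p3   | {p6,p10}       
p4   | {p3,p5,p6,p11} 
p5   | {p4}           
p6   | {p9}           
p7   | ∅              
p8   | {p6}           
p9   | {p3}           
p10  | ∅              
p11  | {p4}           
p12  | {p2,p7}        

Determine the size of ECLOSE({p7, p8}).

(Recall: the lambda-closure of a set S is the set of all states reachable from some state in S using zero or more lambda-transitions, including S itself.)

6

Start with {p7, p8}.
From p8 via lambda: add p6.
From p6 via lambda: add p9.
From p9 via lambda: add p3.
From p3 via lambda: add p10.
lambda-closure = {p3, p6, p7, p8, p9, p10}, which has 6 states.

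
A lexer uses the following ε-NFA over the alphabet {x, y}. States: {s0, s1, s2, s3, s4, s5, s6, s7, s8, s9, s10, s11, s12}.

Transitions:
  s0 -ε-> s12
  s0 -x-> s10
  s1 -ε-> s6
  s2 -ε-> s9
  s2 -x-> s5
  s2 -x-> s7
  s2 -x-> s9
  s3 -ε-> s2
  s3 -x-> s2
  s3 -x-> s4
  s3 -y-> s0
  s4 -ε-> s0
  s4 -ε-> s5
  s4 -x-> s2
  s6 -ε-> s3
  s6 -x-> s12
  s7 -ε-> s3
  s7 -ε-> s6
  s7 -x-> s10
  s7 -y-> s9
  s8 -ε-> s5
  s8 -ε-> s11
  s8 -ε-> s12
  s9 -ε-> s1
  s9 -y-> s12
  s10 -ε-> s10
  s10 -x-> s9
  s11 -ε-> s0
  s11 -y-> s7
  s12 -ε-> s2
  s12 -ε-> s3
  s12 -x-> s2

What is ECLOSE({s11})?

Start with {s11}.
From s11 via ε: add s0.
From s0 via ε: add s12.
From s12 via ε: add s2, s3.
From s2 via ε: add s9.
From s9 via ε: add s1.
From s1 via ε: add s6.
No new states can be added; the closed set is {s0, s1, s2, s3, s6, s9, s11, s12}.

{s0, s1, s2, s3, s6, s9, s11, s12}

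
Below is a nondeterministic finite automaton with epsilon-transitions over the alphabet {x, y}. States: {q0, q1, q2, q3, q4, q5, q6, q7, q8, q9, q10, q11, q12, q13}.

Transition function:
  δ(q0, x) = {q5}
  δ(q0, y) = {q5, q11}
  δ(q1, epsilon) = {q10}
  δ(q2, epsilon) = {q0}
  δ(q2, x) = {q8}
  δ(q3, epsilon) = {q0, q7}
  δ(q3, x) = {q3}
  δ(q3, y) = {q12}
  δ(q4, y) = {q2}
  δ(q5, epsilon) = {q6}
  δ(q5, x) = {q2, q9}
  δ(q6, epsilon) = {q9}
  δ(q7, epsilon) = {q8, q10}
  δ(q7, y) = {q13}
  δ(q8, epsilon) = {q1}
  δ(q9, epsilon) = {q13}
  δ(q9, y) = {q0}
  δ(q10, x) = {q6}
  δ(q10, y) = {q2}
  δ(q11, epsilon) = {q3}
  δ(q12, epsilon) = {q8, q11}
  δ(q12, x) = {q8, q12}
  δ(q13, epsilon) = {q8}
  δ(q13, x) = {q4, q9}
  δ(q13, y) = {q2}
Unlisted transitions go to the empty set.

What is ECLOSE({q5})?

Start with {q5}.
From q5 via epsilon: add q6.
From q6 via epsilon: add q9.
From q9 via epsilon: add q13.
From q13 via epsilon: add q8.
From q8 via epsilon: add q1.
From q1 via epsilon: add q10.
No new states can be added; the closed set is {q1, q5, q6, q8, q9, q10, q13}.

{q1, q5, q6, q8, q9, q10, q13}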